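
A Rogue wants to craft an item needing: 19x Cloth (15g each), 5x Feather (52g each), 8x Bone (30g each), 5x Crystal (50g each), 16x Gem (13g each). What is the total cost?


Cost breakdown:
  Cloth: 19 * 15 = 285
  Feather: 5 * 52 = 260
  Bone: 8 * 30 = 240
  Crystal: 5 * 50 = 250
  Gem: 16 * 13 = 208
Total = 285 + 260 + 240 + 250 + 208 = 1243

1243 gold


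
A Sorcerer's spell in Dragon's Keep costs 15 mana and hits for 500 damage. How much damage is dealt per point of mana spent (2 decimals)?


Efficiency = damage / mana
= 500 / 15
= 33.33

33.33 dmg/mana


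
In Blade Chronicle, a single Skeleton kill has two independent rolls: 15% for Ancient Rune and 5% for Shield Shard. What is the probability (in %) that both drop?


For independent events, P(both) = P(A) * P(B)
= 15% * 5%
= 75 / 100 %
= 0.75%

0.75%


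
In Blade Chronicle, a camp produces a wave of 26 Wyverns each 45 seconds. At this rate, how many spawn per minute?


Spawns per minute = count * (60 / interval)
= 26 * (60 / 45)
= 26 * 1.3333
= 34.67

34.67 per minute


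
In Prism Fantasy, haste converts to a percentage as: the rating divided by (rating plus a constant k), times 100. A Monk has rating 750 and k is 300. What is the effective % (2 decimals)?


effective% = rating / (rating + k) * 100
= 750 / (750 + 300) * 100
= 750 / 1050 * 100
= 0.714286 * 100
= 71.43%

71.43%


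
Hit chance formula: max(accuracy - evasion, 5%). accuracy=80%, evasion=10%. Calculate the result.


accuracy - evasion = 80 - 10 = 70
Apply floor: max(70, 5) = 70
Hit chance = 70%

70%


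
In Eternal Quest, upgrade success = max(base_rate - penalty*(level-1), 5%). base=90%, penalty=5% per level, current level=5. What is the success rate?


raw_rate = 90 - 5 * (5 - 1)
= 90 - 5 * 4
= 90 - 20
= 70
Apply floor: max(70, 5) = 70%

70%


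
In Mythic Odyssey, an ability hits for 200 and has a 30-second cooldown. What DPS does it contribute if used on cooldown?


DPS = damage / cooldown
= 200 / 30
= 6.67

6.67 DPS


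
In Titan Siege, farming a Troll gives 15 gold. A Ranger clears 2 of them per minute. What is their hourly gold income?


Gold per minute = 15 * 2 = 30
Gold per hour = 30 * 60 = 1800

1800 gold/hour


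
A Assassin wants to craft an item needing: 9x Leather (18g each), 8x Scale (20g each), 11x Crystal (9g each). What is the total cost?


Cost breakdown:
  Leather: 9 * 18 = 162
  Scale: 8 * 20 = 160
  Crystal: 11 * 9 = 99
Total = 162 + 160 + 99 = 421

421 gold


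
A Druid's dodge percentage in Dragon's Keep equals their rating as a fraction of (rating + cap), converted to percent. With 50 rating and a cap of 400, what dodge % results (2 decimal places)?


dodge% = 50 / (50 + 400) * 100
= 50 / 450 * 100
= 0.111111 * 100
= 11.11%

11.11%


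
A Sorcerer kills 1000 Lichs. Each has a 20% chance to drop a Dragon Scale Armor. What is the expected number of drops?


Expected drops = kills * (drop_rate / 100)
= 1000 * (20 / 100)
= 1000 * 0.2
= 200.0

200.0 drops


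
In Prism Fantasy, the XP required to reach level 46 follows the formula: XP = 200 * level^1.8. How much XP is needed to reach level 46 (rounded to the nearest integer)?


XP = 200 * level^1.8
Substitute level = 46:
XP = 200 * 46^1.8
= 200 * 983.9298
= 196786

196786 XP


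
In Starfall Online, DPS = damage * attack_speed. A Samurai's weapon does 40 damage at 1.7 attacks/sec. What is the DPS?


DPS = damage * attack_speed
= 40 * 1.7
= 68.0

68.0 DPS


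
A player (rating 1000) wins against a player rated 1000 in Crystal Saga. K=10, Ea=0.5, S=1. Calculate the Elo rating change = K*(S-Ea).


Elo update: delta = K * (S - Ea), where S = 1 (wins)
S - Ea = 1 - 0.5 = 0.5
Rating change = 10 * 0.5
= 5.00

5.00 rating points


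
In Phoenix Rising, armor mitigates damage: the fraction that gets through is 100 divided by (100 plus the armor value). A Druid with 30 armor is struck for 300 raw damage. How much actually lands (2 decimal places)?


actual = 300 * 100 / (100 + 30)
= 300 * 100 / 130
= 30000 / 130
= 230.77

230.77 damage


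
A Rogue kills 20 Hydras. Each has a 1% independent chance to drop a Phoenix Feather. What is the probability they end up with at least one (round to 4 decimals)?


P(at least one) = 1 - P(none) = 1 - (1-p)^n
p = 1/100 = 0.01
1 - p = 0.99
(1 - p)^20 = 0.99^20 = 0.817907
P(at least one) = 1 - 0.817907 = 0.1821

0.1821


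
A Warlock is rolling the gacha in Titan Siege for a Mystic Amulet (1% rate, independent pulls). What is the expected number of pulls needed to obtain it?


Expected pulls for a geometric distribution = 1/p = 100 / rate%
= 100 / 1
= 100.0

100.0 pulls


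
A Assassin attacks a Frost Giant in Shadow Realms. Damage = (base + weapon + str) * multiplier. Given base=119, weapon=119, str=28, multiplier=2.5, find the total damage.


Sum base + weapon + str = 119 + 119 + 28 = 266
Multiply by 2.5:
266 * 2.5 = 665.0

665.0 damage


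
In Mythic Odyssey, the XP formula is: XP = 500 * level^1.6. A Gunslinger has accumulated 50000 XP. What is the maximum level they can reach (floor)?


XP = 500 * level^1.6, so level = (XP / 500)^(1/1.6)
= (50000 / 500)^(1/1.6)
= 100.0^0.625
= 17.7828
Floor: level = 17

level 17


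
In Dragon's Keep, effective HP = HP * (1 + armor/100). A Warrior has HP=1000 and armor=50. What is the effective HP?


EHP = 1000 * (1 + 50/100)
= 1000 * (1 + 0.5)
= 1000 * 1.5
= 1500.0

1500.0 EHP


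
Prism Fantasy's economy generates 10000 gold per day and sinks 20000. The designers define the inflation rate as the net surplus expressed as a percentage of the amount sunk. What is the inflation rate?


Net gold = 10000 - 20000 = -10000
Inflation rate = net / sunk * 100 = -10000 / 20000 * 100
= -0.5 * 100
= -50.00%

-50.00%


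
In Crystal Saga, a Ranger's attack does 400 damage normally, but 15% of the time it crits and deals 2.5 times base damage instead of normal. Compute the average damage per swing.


E[dmg] = base * (1 + crit_chance * (crit_mult - 1))
cc as decimal = 15/100 = 0.15
cm - 1 = 2.5 - 1 = 1.5
Bonus factor = 0.15 * 1.5 = 0.225
Total multiplier = 1 + 0.225 = 1.225
Expected damage = 400 * 1.225 = 490.00

490.00 damage


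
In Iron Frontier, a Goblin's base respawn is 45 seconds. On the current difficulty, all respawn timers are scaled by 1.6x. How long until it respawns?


Respawn time = base * multiplier
= 45 * 1.6
= 72.0 seconds

72.0 seconds


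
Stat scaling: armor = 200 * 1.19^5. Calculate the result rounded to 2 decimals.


value = base * growth^level
= 200 * 1.19^5
= 200 * 2.386354
= 477.27

477.27 armor


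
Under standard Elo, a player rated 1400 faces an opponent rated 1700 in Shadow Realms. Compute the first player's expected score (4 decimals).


Elo expected score: Ea = 1/(1 + 10^((Rb-Ra)/400))
Rb - Ra = 1700 - 1400 = 300
(Rb-Ra)/400 = 300/400 = 0.75
10^0.75 = 5.623413
Ea = 1/(1 + 5.623413) = 1/6.623413 = 0.1510

0.1510


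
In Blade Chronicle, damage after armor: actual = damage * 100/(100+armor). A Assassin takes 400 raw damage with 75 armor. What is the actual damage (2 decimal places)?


actual = 400 * 100 / (100 + 75)
= 400 * 100 / 175
= 40000 / 175
= 228.57

228.57 damage


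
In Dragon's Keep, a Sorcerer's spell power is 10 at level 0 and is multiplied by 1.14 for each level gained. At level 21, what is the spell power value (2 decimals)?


value = base * growth^level
= 10 * 1.14^21
= 10 * 15.667578
= 156.68

156.68 spell power


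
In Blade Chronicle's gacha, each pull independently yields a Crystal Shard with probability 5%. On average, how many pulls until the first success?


Expected pulls for a geometric distribution = 1/p = 100 / rate%
= 100 / 5
= 20.0

20.0 pulls


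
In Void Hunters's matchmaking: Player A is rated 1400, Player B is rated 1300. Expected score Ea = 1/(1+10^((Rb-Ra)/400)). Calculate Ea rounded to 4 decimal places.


Elo expected score: Ea = 1/(1 + 10^((Rb-Ra)/400))
Rb - Ra = 1300 - 1400 = -100
(Rb-Ra)/400 = -100/400 = -0.25
10^-0.25 = 0.562341
Ea = 1/(1 + 0.562341) = 1/1.562341 = 0.6401

0.6401


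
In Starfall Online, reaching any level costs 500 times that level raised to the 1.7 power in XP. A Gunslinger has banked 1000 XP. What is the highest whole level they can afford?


XP = 500 * level^1.7, so level = (XP / 500)^(1/1.7)
= (1000 / 500)^(1/1.7)
= 2.0^0.5882
= 1.5034
Floor: level = 1

level 1


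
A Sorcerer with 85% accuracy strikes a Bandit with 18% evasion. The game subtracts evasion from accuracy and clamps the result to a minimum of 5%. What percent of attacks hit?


accuracy - evasion = 85 - 18 = 67
Apply floor: max(67, 5) = 67
Hit chance = 67%

67%


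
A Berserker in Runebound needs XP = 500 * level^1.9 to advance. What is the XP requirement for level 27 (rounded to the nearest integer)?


XP = 500 * level^1.9
Substitute level = 27:
XP = 500 * 27^1.9
= 500 * 524.3136
= 262157

262157 XP


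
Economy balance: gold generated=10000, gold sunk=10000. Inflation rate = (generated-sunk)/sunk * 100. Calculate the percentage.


Net gold = 10000 - 10000 = 0
Inflation rate = net / sunk * 100 = 0 / 10000 * 100
= 0.0 * 100
= 0.00%

0.00%


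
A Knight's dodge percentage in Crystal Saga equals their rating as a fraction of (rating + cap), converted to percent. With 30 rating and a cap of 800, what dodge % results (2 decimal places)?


dodge% = 30 / (30 + 800) * 100
= 30 / 830 * 100
= 0.036145 * 100
= 3.61%

3.61%


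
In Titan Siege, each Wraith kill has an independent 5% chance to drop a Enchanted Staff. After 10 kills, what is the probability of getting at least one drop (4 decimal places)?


P(at least one) = 1 - P(none) = 1 - (1-p)^n
p = 5/100 = 0.05
1 - p = 0.95
(1 - p)^10 = 0.95^10 = 0.598737
P(at least one) = 1 - 0.598737 = 0.4013

0.4013


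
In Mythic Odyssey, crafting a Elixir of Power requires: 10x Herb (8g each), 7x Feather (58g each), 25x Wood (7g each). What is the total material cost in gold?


Cost breakdown:
  Herb: 10 * 8 = 80
  Feather: 7 * 58 = 406
  Wood: 25 * 7 = 175
Total = 80 + 406 + 175 = 661

661 gold


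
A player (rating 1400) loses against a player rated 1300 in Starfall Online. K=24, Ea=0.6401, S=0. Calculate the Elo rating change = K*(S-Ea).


Elo update: delta = K * (S - Ea), where S = 0 (loses)
S - Ea = 0 - 0.6401 = -0.6401
Rating change = 24 * -0.6401
= -15.36

-15.36 rating points


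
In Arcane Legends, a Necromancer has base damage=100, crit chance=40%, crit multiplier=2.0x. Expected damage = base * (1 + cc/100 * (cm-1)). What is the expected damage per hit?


E[dmg] = base * (1 + crit_chance * (crit_mult - 1))
cc as decimal = 40/100 = 0.4
cm - 1 = 2.0 - 1 = 1.0
Bonus factor = 0.4 * 1.0 = 0.4
Total multiplier = 1 + 0.4 = 1.4
Expected damage = 100 * 1.4 = 140.00

140.00 damage


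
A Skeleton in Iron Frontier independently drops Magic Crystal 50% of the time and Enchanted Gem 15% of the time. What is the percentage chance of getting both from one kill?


For independent events, P(both) = P(A) * P(B)
= 50% * 15%
= 750 / 100 %
= 7.5%

7.5%


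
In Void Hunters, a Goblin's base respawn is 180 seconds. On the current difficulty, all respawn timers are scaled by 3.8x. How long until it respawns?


Respawn time = base * multiplier
= 180 * 3.8
= 684.0 seconds

684.0 seconds


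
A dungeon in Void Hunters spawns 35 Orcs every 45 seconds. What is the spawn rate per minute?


Spawns per minute = count * (60 / interval)
= 35 * (60 / 45)
= 35 * 1.3333
= 46.67

46.67 per minute


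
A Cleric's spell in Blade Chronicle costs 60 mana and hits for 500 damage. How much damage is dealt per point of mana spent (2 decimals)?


Efficiency = damage / mana
= 500 / 60
= 8.33

8.33 dmg/mana


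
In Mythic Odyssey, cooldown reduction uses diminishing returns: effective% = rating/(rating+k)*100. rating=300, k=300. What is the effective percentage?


effective% = rating / (rating + k) * 100
= 300 / (300 + 300) * 100
= 300 / 600 * 100
= 0.5 * 100
= 50.00%

50.00%


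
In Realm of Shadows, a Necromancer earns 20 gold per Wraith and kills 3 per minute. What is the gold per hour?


Gold per minute = 20 * 3 = 60
Gold per hour = 60 * 60 = 3600

3600 gold/hour


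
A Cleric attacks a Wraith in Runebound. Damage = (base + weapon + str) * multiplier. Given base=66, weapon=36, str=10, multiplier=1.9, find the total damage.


Sum base + weapon + str = 66 + 36 + 10 = 112
Multiply by 1.9:
112 * 1.9 = 212.8

212.8 damage


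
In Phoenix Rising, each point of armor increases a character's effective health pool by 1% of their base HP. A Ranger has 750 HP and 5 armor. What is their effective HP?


EHP = 750 * (1 + 5/100)
= 750 * (1 + 0.05)
= 750 * 1.05
= 787.5

787.5 EHP


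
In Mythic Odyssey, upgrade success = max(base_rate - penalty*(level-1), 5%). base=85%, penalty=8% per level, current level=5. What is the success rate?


raw_rate = 85 - 8 * (5 - 1)
= 85 - 8 * 4
= 85 - 32
= 53
Apply floor: max(53, 5) = 53%

53%


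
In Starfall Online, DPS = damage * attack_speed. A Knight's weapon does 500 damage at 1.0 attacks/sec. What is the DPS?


DPS = damage * attack_speed
= 500 * 1.0
= 500.0

500.0 DPS


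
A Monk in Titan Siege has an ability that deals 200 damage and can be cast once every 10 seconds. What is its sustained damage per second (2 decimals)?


DPS = damage / cooldown
= 200 / 10
= 20.00

20.00 DPS


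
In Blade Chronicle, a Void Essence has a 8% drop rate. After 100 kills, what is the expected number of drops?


Expected drops = kills * (drop_rate / 100)
= 100 * (8 / 100)
= 100 * 0.08
= 8.0

8.0 drops


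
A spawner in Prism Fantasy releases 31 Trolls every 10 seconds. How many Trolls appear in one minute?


Spawns per minute = count * (60 / interval)
= 31 * (60 / 10)
= 31 * 6.0
= 186.0

186.0 per minute


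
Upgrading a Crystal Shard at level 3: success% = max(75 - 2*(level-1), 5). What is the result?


raw_rate = 75 - 2 * (3 - 1)
= 75 - 2 * 2
= 75 - 4
= 71
Apply floor: max(71, 5) = 71%

71%


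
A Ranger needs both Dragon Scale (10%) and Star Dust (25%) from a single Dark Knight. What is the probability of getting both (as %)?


For independent events, P(both) = P(A) * P(B)
= 10% * 25%
= 250 / 100 %
= 2.5%

2.5%


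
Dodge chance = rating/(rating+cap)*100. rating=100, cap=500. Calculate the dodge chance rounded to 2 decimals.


dodge% = 100 / (100 + 500) * 100
= 100 / 600 * 100
= 0.166667 * 100
= 16.67%

16.67%


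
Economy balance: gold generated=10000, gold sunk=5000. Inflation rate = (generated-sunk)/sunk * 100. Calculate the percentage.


Net gold = 10000 - 5000 = 5000
Inflation rate = net / sunk * 100 = 5000 / 5000 * 100
= 1.0 * 100
= 100.00%

100.00%


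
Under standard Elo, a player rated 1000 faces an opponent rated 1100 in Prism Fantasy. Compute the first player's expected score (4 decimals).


Elo expected score: Ea = 1/(1 + 10^((Rb-Ra)/400))
Rb - Ra = 1100 - 1000 = 100
(Rb-Ra)/400 = 100/400 = 0.25
10^0.25 = 1.778279
Ea = 1/(1 + 1.778279) = 1/2.778279 = 0.3599

0.3599


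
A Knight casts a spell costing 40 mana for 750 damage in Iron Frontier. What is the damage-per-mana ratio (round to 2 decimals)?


Efficiency = damage / mana
= 750 / 40
= 18.75

18.75 dmg/mana


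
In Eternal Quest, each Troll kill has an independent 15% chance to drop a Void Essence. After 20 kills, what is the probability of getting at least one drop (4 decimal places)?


P(at least one) = 1 - P(none) = 1 - (1-p)^n
p = 15/100 = 0.15
1 - p = 0.85
(1 - p)^20 = 0.85^20 = 0.038760
P(at least one) = 1 - 0.038760 = 0.9612

0.9612


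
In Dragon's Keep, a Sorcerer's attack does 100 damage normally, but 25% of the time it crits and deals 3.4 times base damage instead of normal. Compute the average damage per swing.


E[dmg] = base * (1 + crit_chance * (crit_mult - 1))
cc as decimal = 25/100 = 0.25
cm - 1 = 3.4 - 1 = 2.4
Bonus factor = 0.25 * 2.4 = 0.6
Total multiplier = 1 + 0.6 = 1.6
Expected damage = 100 * 1.6 = 160.00

160.00 damage


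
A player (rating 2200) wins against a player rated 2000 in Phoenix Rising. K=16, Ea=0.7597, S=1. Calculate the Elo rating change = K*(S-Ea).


Elo update: delta = K * (S - Ea), where S = 1 (wins)
S - Ea = 1 - 0.7597 = 0.2403
Rating change = 16 * 0.2403
= 3.84

3.84 rating points


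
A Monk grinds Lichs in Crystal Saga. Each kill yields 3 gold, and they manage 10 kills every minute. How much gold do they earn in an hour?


Gold per minute = 3 * 10 = 30
Gold per hour = 30 * 60 = 1800

1800 gold/hour


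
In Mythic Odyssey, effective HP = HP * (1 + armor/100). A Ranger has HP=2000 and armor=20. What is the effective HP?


EHP = 2000 * (1 + 20/100)
= 2000 * (1 + 0.2)
= 2000 * 1.2
= 2400.0

2400.0 EHP


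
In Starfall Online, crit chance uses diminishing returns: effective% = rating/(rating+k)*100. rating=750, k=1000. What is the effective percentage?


effective% = rating / (rating + k) * 100
= 750 / (750 + 1000) * 100
= 750 / 1750 * 100
= 0.428571 * 100
= 42.86%

42.86%


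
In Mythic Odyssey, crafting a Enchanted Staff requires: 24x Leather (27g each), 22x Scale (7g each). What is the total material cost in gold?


Cost breakdown:
  Leather: 24 * 27 = 648
  Scale: 22 * 7 = 154
Total = 648 + 154 = 802

802 gold


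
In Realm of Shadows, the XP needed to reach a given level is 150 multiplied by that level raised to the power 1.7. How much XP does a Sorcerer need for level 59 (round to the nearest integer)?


XP = 150 * level^1.7
Substitute level = 59:
XP = 150 * 59^1.7
= 150 * 1024.3501
= 153653

153653 XP


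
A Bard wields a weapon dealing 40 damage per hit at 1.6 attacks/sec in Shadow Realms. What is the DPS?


DPS = damage * attack_speed
= 40 * 1.6
= 64.0

64.0 DPS


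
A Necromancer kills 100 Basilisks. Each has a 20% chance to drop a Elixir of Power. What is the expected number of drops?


Expected drops = kills * (drop_rate / 100)
= 100 * (20 / 100)
= 100 * 0.2
= 20.0

20.0 drops


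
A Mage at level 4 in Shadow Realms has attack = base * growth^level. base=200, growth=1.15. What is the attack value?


value = base * growth^level
= 200 * 1.15^4
= 200 * 1.749006
= 349.80

349.80 attack


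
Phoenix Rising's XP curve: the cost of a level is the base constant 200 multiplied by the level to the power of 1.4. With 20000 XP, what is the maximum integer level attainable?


XP = 200 * level^1.4, so level = (XP / 200)^(1/1.4)
= (20000 / 200)^(1/1.4)
= 100.0^0.7143
= 26.827
Floor: level = 26

level 26


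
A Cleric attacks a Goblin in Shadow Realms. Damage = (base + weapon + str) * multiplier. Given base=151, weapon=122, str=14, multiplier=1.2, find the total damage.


Sum base + weapon + str = 151 + 122 + 14 = 287
Multiply by 1.2:
287 * 1.2 = 344.4

344.4 damage


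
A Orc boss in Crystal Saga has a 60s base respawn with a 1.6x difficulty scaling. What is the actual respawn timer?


Respawn time = base * multiplier
= 60 * 1.6
= 96.0 seconds

96.0 seconds


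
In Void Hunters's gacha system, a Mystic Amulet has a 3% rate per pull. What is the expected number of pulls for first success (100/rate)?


Expected pulls for a geometric distribution = 1/p = 100 / rate%
= 100 / 3
= 33.33

33.33 pulls


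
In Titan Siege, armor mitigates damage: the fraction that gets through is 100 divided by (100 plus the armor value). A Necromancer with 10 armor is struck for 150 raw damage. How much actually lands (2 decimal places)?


actual = 150 * 100 / (100 + 10)
= 150 * 100 / 110
= 15000 / 110
= 136.36

136.36 damage


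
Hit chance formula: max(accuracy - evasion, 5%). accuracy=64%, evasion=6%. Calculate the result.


accuracy - evasion = 64 - 6 = 58
Apply floor: max(58, 5) = 58
Hit chance = 58%

58%


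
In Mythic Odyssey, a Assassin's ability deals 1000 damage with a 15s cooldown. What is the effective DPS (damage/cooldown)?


DPS = damage / cooldown
= 1000 / 15
= 66.67

66.67 DPS


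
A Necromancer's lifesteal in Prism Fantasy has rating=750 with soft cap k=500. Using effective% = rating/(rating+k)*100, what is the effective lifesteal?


effective% = rating / (rating + k) * 100
= 750 / (750 + 500) * 100
= 750 / 1250 * 100
= 0.6 * 100
= 60.00%

60.00%


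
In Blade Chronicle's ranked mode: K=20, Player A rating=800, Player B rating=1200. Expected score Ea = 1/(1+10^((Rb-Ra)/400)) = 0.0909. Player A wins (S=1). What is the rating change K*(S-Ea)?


Elo update: delta = K * (S - Ea), where S = 1 (wins)
S - Ea = 1 - 0.0909 = 0.9091
Rating change = 20 * 0.9091
= 18.18

18.18 rating points


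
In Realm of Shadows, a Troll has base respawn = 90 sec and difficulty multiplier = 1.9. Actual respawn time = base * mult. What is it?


Respawn time = base * multiplier
= 90 * 1.9
= 171.0 seconds

171.0 seconds


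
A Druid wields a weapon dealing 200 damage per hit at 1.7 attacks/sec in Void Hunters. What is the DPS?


DPS = damage * attack_speed
= 200 * 1.7
= 340.0

340.0 DPS


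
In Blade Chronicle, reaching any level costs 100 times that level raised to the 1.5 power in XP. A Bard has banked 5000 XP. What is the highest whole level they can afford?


XP = 100 * level^1.5, so level = (XP / 100)^(1/1.5)
= (5000 / 100)^(1/1.5)
= 50.0^0.6667
= 13.5721
Floor: level = 13

level 13


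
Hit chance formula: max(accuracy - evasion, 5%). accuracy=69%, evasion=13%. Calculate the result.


accuracy - evasion = 69 - 13 = 56
Apply floor: max(56, 5) = 56
Hit chance = 56%

56%


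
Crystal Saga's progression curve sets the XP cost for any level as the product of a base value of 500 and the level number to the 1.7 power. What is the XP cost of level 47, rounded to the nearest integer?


XP = 500 * level^1.7
Substitute level = 47:
XP = 500 * 47^1.7
= 500 * 695.9313
= 347966

347966 XP


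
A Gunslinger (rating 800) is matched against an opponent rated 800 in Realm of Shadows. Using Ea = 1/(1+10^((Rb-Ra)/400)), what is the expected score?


Elo expected score: Ea = 1/(1 + 10^((Rb-Ra)/400))
Rb - Ra = 800 - 800 = 0
(Rb-Ra)/400 = 0/400 = 0.0
10^0.0 = 1.0
Ea = 1/(1 + 1.0) = 1/2.0 = 0.5000

0.5000


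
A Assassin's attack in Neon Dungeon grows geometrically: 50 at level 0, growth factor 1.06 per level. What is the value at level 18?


value = base * growth^level
= 50 * 1.06^18
= 50 * 2.854339
= 142.72

142.72 attack


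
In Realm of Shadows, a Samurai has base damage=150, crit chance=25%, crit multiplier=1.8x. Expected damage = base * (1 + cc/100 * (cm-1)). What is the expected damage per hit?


E[dmg] = base * (1 + crit_chance * (crit_mult - 1))
cc as decimal = 25/100 = 0.25
cm - 1 = 1.8 - 1 = 0.8
Bonus factor = 0.25 * 0.8 = 0.2
Total multiplier = 1 + 0.2 = 1.2
Expected damage = 150 * 1.2 = 180.00

180.00 damage


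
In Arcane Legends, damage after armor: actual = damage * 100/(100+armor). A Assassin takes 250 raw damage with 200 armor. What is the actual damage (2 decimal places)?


actual = 250 * 100 / (100 + 200)
= 250 * 100 / 300
= 25000 / 300
= 83.33

83.33 damage


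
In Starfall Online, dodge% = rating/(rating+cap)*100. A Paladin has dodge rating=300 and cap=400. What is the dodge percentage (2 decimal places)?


dodge% = 300 / (300 + 400) * 100
= 300 / 700 * 100
= 0.428571 * 100
= 42.86%

42.86%


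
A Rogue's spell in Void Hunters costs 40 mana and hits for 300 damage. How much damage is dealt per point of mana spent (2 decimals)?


Efficiency = damage / mana
= 300 / 40
= 7.50

7.50 dmg/mana


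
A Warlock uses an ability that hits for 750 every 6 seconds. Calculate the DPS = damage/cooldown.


DPS = damage / cooldown
= 750 / 6
= 125.00

125.00 DPS


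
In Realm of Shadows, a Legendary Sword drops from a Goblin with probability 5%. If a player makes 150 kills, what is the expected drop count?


Expected drops = kills * (drop_rate / 100)
= 150 * (5 / 100)
= 150 * 0.05
= 7.5

7.5 drops


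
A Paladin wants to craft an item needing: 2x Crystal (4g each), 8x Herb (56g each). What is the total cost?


Cost breakdown:
  Crystal: 2 * 4 = 8
  Herb: 8 * 56 = 448
Total = 8 + 448 = 456

456 gold


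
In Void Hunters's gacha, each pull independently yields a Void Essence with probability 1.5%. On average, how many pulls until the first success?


Expected pulls for a geometric distribution = 1/p = 100 / rate%
= 100 / 1.5
= 66.67

66.67 pulls


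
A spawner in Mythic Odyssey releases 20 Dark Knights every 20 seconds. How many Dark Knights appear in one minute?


Spawns per minute = count * (60 / interval)
= 20 * (60 / 20)
= 20 * 3.0
= 60.0

60.0 per minute


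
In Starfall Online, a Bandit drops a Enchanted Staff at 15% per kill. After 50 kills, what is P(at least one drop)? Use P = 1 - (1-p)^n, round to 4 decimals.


P(at least one) = 1 - P(none) = 1 - (1-p)^n
p = 15/100 = 0.15
1 - p = 0.85
(1 - p)^50 = 0.85^50 = 0.000296
P(at least one) = 1 - 0.000296 = 0.9997

0.9997


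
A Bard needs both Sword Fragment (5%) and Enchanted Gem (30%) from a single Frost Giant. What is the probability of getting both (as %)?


For independent events, P(both) = P(A) * P(B)
= 5% * 30%
= 150 / 100 %
= 1.5%

1.5%


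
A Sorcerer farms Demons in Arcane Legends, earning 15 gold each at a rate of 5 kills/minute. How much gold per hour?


Gold per minute = 15 * 5 = 75
Gold per hour = 75 * 60 = 4500

4500 gold/hour


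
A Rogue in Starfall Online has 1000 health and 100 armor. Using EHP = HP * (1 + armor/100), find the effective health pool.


EHP = 1000 * (1 + 100/100)
= 1000 * (1 + 1.0)
= 1000 * 2.0
= 2000.0

2000.0 EHP


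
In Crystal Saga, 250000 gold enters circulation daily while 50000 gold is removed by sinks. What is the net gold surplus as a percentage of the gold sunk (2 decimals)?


Net gold = 250000 - 50000 = 200000
Inflation rate = net / sunk * 100 = 200000 / 50000 * 100
= 4.0 * 100
= 400.00%

400.00%


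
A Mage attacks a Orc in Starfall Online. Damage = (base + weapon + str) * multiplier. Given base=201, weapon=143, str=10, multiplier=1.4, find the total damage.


Sum base + weapon + str = 201 + 143 + 10 = 354
Multiply by 1.4:
354 * 1.4 = 495.6

495.6 damage


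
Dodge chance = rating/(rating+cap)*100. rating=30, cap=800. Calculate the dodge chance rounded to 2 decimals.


dodge% = 30 / (30 + 800) * 100
= 30 / 830 * 100
= 0.036145 * 100
= 3.61%

3.61%


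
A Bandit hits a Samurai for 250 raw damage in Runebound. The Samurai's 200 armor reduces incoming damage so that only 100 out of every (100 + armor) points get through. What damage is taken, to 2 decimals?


actual = 250 * 100 / (100 + 200)
= 250 * 100 / 300
= 25000 / 300
= 83.33

83.33 damage


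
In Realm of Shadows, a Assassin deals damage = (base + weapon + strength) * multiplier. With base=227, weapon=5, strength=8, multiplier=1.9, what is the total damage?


Sum base + weapon + str = 227 + 5 + 8 = 240
Multiply by 1.9:
240 * 1.9 = 456.0

456.0 damage


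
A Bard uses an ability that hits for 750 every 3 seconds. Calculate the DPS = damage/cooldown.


DPS = damage / cooldown
= 750 / 3
= 250.00

250.00 DPS


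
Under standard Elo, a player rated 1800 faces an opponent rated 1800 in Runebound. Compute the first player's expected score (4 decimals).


Elo expected score: Ea = 1/(1 + 10^((Rb-Ra)/400))
Rb - Ra = 1800 - 1800 = 0
(Rb-Ra)/400 = 0/400 = 0.0
10^0.0 = 1.0
Ea = 1/(1 + 1.0) = 1/2.0 = 0.5000

0.5000


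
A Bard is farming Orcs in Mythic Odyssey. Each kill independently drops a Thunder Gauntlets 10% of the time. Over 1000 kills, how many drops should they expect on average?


Expected drops = kills * (drop_rate / 100)
= 1000 * (10 / 100)
= 1000 * 0.1
= 100.0

100.0 drops


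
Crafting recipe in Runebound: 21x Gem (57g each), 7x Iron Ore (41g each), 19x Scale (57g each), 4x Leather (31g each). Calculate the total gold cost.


Cost breakdown:
  Gem: 21 * 57 = 1197
  Iron Ore: 7 * 41 = 287
  Scale: 19 * 57 = 1083
  Leather: 4 * 31 = 124
Total = 1197 + 287 + 1083 + 124 = 2691

2691 gold


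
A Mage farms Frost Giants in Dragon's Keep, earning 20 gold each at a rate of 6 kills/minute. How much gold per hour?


Gold per minute = 20 * 6 = 120
Gold per hour = 120 * 60 = 7200

7200 gold/hour


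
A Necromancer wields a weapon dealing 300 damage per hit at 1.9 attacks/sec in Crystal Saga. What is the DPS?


DPS = damage * attack_speed
= 300 * 1.9
= 570.0

570.0 DPS


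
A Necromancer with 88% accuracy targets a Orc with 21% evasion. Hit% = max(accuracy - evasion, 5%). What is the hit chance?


accuracy - evasion = 88 - 21 = 67
Apply floor: max(67, 5) = 67
Hit chance = 67%

67%


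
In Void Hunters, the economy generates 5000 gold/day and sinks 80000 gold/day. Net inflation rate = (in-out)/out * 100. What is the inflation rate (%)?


Net gold = 5000 - 80000 = -75000
Inflation rate = net / sunk * 100 = -75000 / 80000 * 100
= -0.9375 * 100
= -93.75%

-93.75%


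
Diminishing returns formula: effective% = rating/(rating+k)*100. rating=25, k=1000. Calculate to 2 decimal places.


effective% = rating / (rating + k) * 100
= 25 / (25 + 1000) * 100
= 25 / 1025 * 100
= 0.02439 * 100
= 2.44%

2.44%


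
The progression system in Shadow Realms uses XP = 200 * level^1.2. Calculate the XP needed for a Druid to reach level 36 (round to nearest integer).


XP = 200 * level^1.2
Substitute level = 36:
XP = 200 * 36^1.2
= 200 * 73.7162
= 14743

14743 XP


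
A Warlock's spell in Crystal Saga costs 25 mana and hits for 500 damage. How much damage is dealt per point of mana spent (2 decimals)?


Efficiency = damage / mana
= 500 / 25
= 20.00

20.00 dmg/mana


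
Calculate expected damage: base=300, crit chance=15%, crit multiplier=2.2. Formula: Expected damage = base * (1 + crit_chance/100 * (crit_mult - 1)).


E[dmg] = base * (1 + crit_chance * (crit_mult - 1))
cc as decimal = 15/100 = 0.15
cm - 1 = 2.2 - 1 = 1.2
Bonus factor = 0.15 * 1.2 = 0.18
Total multiplier = 1 + 0.18 = 1.18
Expected damage = 300 * 1.18 = 354.00

354.00 damage


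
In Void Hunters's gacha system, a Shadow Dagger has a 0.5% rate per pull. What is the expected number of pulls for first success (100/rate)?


Expected pulls for a geometric distribution = 1/p = 100 / rate%
= 100 / 0.5
= 200.0

200.0 pulls


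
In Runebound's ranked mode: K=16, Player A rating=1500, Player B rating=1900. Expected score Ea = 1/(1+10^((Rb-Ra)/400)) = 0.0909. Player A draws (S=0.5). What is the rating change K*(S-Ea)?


Elo update: delta = K * (S - Ea), where S = 0.5 (draws)
S - Ea = 0.5 - 0.0909 = 0.4091
Rating change = 16 * 0.4091
= 6.55

6.55 rating points


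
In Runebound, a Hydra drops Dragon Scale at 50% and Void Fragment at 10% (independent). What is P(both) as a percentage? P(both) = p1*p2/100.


For independent events, P(both) = P(A) * P(B)
= 50% * 10%
= 500 / 100 %
= 5.0%

5.0%


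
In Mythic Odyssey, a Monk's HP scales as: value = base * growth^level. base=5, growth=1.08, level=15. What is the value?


value = base * growth^level
= 5 * 1.08^15
= 5 * 3.172169
= 15.86

15.86 HP


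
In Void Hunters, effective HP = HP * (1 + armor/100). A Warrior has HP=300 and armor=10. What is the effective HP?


EHP = 300 * (1 + 10/100)
= 300 * (1 + 0.1)
= 300 * 1.1
= 330.0

330.0 EHP


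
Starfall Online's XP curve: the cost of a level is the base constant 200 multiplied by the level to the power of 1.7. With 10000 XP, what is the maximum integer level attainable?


XP = 200 * level^1.7, so level = (XP / 200)^(1/1.7)
= (10000 / 200)^(1/1.7)
= 50.0^0.5882
= 9.9861
Floor: level = 9

level 9


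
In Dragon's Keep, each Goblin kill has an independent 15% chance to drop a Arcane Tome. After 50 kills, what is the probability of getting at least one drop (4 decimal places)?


P(at least one) = 1 - P(none) = 1 - (1-p)^n
p = 15/100 = 0.15
1 - p = 0.85
(1 - p)^50 = 0.85^50 = 0.000296
P(at least one) = 1 - 0.000296 = 0.9997

0.9997


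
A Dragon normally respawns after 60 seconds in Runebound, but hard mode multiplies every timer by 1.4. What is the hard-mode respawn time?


Respawn time = base * multiplier
= 60 * 1.4
= 84.0 seconds

84.0 seconds


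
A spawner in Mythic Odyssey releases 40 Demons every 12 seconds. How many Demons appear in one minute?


Spawns per minute = count * (60 / interval)
= 40 * (60 / 12)
= 40 * 5.0
= 200.0

200.0 per minute


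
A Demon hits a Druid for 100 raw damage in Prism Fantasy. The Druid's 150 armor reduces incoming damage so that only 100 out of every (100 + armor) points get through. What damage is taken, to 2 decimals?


actual = 100 * 100 / (100 + 150)
= 100 * 100 / 250
= 10000 / 250
= 40.00

40.00 damage


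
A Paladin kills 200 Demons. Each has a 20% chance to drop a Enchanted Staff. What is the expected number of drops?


Expected drops = kills * (drop_rate / 100)
= 200 * (20 / 100)
= 200 * 0.2
= 40.0

40.0 drops


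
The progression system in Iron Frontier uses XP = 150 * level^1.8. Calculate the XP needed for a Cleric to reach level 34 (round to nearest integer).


XP = 150 * level^1.8
Substitute level = 34:
XP = 150 * 34^1.8
= 150 * 571.0341
= 85655

85655 XP


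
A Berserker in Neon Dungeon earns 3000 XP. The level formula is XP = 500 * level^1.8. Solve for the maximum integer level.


XP = 500 * level^1.8, so level = (XP / 500)^(1/1.8)
= (3000 / 500)^(1/1.8)
= 6.0^0.5556
= 2.7059
Floor: level = 2

level 2


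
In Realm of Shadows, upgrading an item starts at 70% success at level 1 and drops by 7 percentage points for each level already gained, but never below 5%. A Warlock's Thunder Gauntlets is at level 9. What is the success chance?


raw_rate = 70 - 7 * (9 - 1)
= 70 - 7 * 8
= 70 - 56
= 14
Apply floor: max(14, 5) = 14%

14%


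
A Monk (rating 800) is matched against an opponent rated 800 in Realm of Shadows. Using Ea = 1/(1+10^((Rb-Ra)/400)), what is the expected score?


Elo expected score: Ea = 1/(1 + 10^((Rb-Ra)/400))
Rb - Ra = 800 - 800 = 0
(Rb-Ra)/400 = 0/400 = 0.0
10^0.0 = 1.0
Ea = 1/(1 + 1.0) = 1/2.0 = 0.5000

0.5000


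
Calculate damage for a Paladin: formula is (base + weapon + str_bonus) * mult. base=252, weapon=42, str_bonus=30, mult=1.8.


Sum base + weapon + str = 252 + 42 + 30 = 324
Multiply by 1.8:
324 * 1.8 = 583.2

583.2 damage


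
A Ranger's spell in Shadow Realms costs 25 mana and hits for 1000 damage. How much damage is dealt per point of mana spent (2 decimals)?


Efficiency = damage / mana
= 1000 / 25
= 40.00

40.00 dmg/mana


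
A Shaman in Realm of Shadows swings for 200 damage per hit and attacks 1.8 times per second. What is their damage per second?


DPS = damage * attack_speed
= 200 * 1.8
= 360.0

360.0 DPS


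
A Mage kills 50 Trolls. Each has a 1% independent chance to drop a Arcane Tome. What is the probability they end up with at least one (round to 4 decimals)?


P(at least one) = 1 - P(none) = 1 - (1-p)^n
p = 1/100 = 0.01
1 - p = 0.99
(1 - p)^50 = 0.99^50 = 0.605006
P(at least one) = 1 - 0.605006 = 0.3950

0.3950


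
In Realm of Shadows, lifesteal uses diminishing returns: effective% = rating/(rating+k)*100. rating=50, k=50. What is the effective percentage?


effective% = rating / (rating + k) * 100
= 50 / (50 + 50) * 100
= 50 / 100 * 100
= 0.5 * 100
= 50.00%

50.00%


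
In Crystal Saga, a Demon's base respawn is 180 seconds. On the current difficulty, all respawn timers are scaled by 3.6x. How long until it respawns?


Respawn time = base * multiplier
= 180 * 3.6
= 648.0 seconds

648.0 seconds


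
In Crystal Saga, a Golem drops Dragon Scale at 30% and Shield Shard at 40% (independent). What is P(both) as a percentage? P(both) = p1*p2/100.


For independent events, P(both) = P(A) * P(B)
= 30% * 40%
= 1200 / 100 %
= 12.0%

12.0%


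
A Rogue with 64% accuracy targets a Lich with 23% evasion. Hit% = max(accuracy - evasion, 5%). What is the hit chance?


accuracy - evasion = 64 - 23 = 41
Apply floor: max(41, 5) = 41
Hit chance = 41%

41%


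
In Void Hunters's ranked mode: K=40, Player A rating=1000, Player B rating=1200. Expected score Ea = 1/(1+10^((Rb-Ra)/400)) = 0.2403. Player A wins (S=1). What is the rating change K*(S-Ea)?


Elo update: delta = K * (S - Ea), where S = 1 (wins)
S - Ea = 1 - 0.2403 = 0.7597
Rating change = 40 * 0.7597
= 30.39

30.39 rating points


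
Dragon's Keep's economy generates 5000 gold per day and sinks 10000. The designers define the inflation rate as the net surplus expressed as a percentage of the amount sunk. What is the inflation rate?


Net gold = 5000 - 10000 = -5000
Inflation rate = net / sunk * 100 = -5000 / 10000 * 100
= -0.5 * 100
= -50.00%

-50.00%


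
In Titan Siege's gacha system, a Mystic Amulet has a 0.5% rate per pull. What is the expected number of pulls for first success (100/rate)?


Expected pulls for a geometric distribution = 1/p = 100 / rate%
= 100 / 0.5
= 200.0

200.0 pulls


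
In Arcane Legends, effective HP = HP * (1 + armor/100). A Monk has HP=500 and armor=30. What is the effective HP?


EHP = 500 * (1 + 30/100)
= 500 * (1 + 0.3)
= 500 * 1.3
= 650.0

650.0 EHP


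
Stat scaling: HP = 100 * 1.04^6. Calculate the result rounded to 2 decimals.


value = base * growth^level
= 100 * 1.04^6
= 100 * 1.265319
= 126.53

126.53 HP


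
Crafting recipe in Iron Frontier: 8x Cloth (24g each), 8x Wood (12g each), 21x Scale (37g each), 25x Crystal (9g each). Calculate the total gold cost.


Cost breakdown:
  Cloth: 8 * 24 = 192
  Wood: 8 * 12 = 96
  Scale: 21 * 37 = 777
  Crystal: 25 * 9 = 225
Total = 192 + 96 + 777 + 225 = 1290

1290 gold


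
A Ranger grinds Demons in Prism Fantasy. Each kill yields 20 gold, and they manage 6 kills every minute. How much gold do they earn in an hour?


Gold per minute = 20 * 6 = 120
Gold per hour = 120 * 60 = 7200

7200 gold/hour


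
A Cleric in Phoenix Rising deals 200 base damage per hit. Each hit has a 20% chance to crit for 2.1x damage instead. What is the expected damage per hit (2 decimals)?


E[dmg] = base * (1 + crit_chance * (crit_mult - 1))
cc as decimal = 20/100 = 0.2
cm - 1 = 2.1 - 1 = 1.1
Bonus factor = 0.2 * 1.1 = 0.22
Total multiplier = 1 + 0.22 = 1.22
Expected damage = 200 * 1.22 = 244.00

244.00 damage


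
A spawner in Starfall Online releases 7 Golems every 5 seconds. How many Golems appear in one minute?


Spawns per minute = count * (60 / interval)
= 7 * (60 / 5)
= 7 * 12.0
= 84.0

84.0 per minute


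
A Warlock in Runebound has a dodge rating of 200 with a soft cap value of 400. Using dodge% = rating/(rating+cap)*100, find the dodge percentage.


dodge% = 200 / (200 + 400) * 100
= 200 / 600 * 100
= 0.333333 * 100
= 33.33%

33.33%


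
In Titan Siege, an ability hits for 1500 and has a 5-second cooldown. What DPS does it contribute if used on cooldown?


DPS = damage / cooldown
= 1500 / 5
= 300.00

300.00 DPS


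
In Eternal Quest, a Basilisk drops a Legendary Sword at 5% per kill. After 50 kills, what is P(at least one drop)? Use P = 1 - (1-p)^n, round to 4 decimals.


P(at least one) = 1 - P(none) = 1 - (1-p)^n
p = 5/100 = 0.05
1 - p = 0.95
(1 - p)^50 = 0.95^50 = 0.076945
P(at least one) = 1 - 0.076945 = 0.9231

0.9231


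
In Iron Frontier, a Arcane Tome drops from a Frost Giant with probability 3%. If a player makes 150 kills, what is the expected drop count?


Expected drops = kills * (drop_rate / 100)
= 150 * (3 / 100)
= 150 * 0.03
= 4.5

4.5 drops


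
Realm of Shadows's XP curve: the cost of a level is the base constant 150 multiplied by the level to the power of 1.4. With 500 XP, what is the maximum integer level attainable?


XP = 150 * level^1.4, so level = (XP / 150)^(1/1.4)
= (500 / 150)^(1/1.4)
= 3.3333^0.7143
= 2.3631
Floor: level = 2

level 2


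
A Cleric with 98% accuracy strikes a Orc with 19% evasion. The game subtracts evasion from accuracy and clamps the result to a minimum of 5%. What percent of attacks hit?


accuracy - evasion = 98 - 19 = 79
Apply floor: max(79, 5) = 79
Hit chance = 79%

79%
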